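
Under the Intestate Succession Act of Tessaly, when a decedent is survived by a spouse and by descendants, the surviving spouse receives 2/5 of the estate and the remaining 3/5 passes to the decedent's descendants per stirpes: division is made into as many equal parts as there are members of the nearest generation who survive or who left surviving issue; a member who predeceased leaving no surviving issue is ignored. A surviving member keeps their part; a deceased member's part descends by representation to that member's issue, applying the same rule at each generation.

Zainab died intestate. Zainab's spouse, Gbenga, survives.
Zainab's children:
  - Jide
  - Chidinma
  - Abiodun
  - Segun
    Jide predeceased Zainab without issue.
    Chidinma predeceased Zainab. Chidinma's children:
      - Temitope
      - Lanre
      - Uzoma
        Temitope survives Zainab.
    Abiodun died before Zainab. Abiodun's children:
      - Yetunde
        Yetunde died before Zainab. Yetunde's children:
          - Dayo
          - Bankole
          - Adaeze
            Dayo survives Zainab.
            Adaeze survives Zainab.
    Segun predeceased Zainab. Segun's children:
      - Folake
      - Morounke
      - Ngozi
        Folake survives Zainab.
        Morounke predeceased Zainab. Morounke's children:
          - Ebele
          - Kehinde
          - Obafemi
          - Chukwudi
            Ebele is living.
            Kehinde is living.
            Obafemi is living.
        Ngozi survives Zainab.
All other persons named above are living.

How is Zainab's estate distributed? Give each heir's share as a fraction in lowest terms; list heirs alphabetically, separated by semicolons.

Gbenga, as surviving spouse, takes 2/5.
The remaining 3/5 passes to Zainab's descendants per stirpes.
Jide left no surviving issue, so that branch lapses and is disregarded.
The 3/5 is divided into 3 equal shares of 1/5 among Chidinma, Abiodun, Segun.
Chidinma predeceased; the 1/5 allotted to Chidinma's branch passes to Chidinma's issue by representation.
The 1/5 is divided into 3 equal shares of 1/15 among Temitope, Lanre, Uzoma.
Temitope is living and takes 1/15.
Lanre is living and takes 1/15.
Uzoma is living and takes 1/15.
Abiodun predeceased; the 1/5 allotted to Abiodun's branch passes to Abiodun's issue by representation.
Yetunde's line is the sole branch at this level, so the full 1/5 passes to Yetunde's issue by representation.
The 1/5 is divided into 3 equal shares of 1/15 among Dayo, Bankole, Adaeze.
Dayo is living and takes 1/15.
Bankole is living and takes 1/15.
Adaeze is living and takes 1/15.
Segun predeceased; the 1/5 allotted to Segun's branch passes to Segun's issue by representation.
The 1/5 is divided into 3 equal shares of 1/15 among Folake, Morounke, Ngozi.
Folake is living and takes 1/15.
Morounke predeceased; the 1/15 allotted to Morounke's branch passes to Morounke's issue by representation.
The 1/15 is divided into 4 equal shares of 1/60 among Ebele, Kehinde, Obafemi, Chukwudi.
Ebele is living and takes 1/60.
Kehinde is living and takes 1/60.
Obafemi is living and takes 1/60.
Chukwudi is living and takes 1/60.
Ngozi is living and takes 1/15.

Adaeze 1/15; Bankole 1/15; Chukwudi 1/60; Dayo 1/15; Ebele 1/60; Folake 1/15; Gbenga 2/5; Kehinde 1/60; Lanre 1/15; Ngozi 1/15; Obafemi 1/60; Temitope 1/15; Uzoma 1/15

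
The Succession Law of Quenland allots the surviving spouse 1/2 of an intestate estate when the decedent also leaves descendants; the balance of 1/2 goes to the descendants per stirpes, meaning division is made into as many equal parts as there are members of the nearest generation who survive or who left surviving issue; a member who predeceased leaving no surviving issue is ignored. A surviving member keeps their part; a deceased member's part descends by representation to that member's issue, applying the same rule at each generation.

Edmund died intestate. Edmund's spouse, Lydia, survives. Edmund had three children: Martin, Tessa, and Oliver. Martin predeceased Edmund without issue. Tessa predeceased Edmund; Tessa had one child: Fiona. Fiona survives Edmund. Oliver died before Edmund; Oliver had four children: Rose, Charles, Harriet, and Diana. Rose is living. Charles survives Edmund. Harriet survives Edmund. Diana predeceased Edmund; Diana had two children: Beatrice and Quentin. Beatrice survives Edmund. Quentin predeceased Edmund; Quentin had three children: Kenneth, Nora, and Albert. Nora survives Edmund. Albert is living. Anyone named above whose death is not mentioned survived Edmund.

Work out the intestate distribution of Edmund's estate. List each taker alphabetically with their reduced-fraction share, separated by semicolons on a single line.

Lydia, as surviving spouse, takes 1/2.
The remaining 1/2 passes to Edmund's descendants per stirpes.
Martin left no surviving issue, so that branch lapses and is disregarded.
The 1/2 is divided into 2 equal shares of 1/4 among Tessa, Oliver.
Tessa predeceased; the 1/4 allotted to Tessa's branch passes to Tessa's issue by representation.
Fiona is the sole taker at this level and receives the full 1/4.
Oliver predeceased; the 1/4 allotted to Oliver's branch passes to Oliver's issue by representation.
The 1/4 is divided into 4 equal shares of 1/16 among Rose, Charles, Harriet, Diana.
Rose is living and takes 1/16.
Charles is living and takes 1/16.
Harriet is living and takes 1/16.
Diana predeceased; the 1/16 allotted to Diana's branch passes to Diana's issue by representation.
The 1/16 is divided into 2 equal shares of 1/32 among Beatrice, Quentin.
Beatrice is living and takes 1/32.
Quentin predeceased; the 1/32 allotted to Quentin's branch passes to Quentin's issue by representation.
The 1/32 is divided into 3 equal shares of 1/96 among Kenneth, Nora, Albert.
Kenneth is living and takes 1/96.
Nora is living and takes 1/96.
Albert is living and takes 1/96.

Albert 1/96; Beatrice 1/32; Charles 1/16; Fiona 1/4; Harriet 1/16; Kenneth 1/96; Lydia 1/2; Nora 1/96; Rose 1/16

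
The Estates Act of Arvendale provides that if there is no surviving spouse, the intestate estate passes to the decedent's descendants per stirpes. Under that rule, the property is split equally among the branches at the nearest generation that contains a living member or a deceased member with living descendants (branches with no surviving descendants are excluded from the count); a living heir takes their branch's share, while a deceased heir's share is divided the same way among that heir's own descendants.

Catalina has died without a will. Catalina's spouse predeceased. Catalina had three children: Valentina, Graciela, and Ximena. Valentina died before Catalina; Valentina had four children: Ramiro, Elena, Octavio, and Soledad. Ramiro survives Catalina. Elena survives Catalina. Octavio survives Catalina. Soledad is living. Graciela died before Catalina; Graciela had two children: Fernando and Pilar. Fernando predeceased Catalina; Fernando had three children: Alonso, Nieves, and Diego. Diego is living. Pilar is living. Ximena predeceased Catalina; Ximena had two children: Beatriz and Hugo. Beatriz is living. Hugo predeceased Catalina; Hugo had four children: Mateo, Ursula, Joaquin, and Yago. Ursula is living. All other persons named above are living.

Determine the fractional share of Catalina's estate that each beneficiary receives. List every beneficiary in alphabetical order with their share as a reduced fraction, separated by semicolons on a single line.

There is no surviving spouse, so the entire estate passes to Catalina's descendants per stirpes.
The estate is divided into 3 equal shares of 1/3 among Valentina, Graciela, Ximena.
Valentina predeceased; the 1/3 allotted to Valentina's branch passes to Valentina's issue by representation.
The 1/3 is divided into 4 equal shares of 1/12 among Ramiro, Elena, Octavio, Soledad.
Ramiro is living and takes 1/12.
Elena is living and takes 1/12.
Octavio is living and takes 1/12.
Soledad is living and takes 1/12.
Graciela predeceased; the 1/3 allotted to Graciela's branch passes to Graciela's issue by representation.
The 1/3 is divided into 2 equal shares of 1/6 among Fernando, Pilar.
Fernando predeceased; the 1/6 allotted to Fernando's branch passes to Fernando's issue by representation.
The 1/6 is divided into 3 equal shares of 1/18 among Alonso, Nieves, Diego.
Alonso is living and takes 1/18.
Nieves is living and takes 1/18.
Diego is living and takes 1/18.
Pilar is living and takes 1/6.
Ximena predeceased; the 1/3 allotted to Ximena's branch passes to Ximena's issue by representation.
The 1/3 is divided into 2 equal shares of 1/6 among Beatriz, Hugo.
Beatriz is living and takes 1/6.
Hugo predeceased; the 1/6 allotted to Hugo's branch passes to Hugo's issue by representation.
The 1/6 is divided into 4 equal shares of 1/24 among Mateo, Ursula, Joaquin, Yago.
Mateo is living and takes 1/24.
Ursula is living and takes 1/24.
Joaquin is living and takes 1/24.
Yago is living and takes 1/24.

Alonso 1/18; Beatriz 1/6; Diego 1/18; Elena 1/12; Joaquin 1/24; Mateo 1/24; Nieves 1/18; Octavio 1/12; Pilar 1/6; Ramiro 1/12; Soledad 1/12; Ursula 1/24; Yago 1/24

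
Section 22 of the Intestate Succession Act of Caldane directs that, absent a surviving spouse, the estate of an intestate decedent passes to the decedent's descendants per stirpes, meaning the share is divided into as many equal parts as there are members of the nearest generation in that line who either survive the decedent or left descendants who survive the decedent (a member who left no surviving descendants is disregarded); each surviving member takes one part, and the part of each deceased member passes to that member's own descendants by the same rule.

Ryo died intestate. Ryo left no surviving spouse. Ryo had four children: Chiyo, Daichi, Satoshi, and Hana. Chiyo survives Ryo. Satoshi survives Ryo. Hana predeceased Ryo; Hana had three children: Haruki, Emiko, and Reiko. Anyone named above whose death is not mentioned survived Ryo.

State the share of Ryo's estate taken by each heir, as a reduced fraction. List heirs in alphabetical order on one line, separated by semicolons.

Chiyo 1/4; Daichi 1/4; Emiko 1/12; Haruki 1/12; Reiko 1/12; Satoshi 1/4

There is no surviving spouse, so the entire estate passes to Ryo's descendants per stirpes.
The estate is divided into 4 equal shares of 1/4 among Chiyo, Daichi, Satoshi, Hana.
Chiyo is living and takes 1/4.
Daichi is living and takes 1/4.
Satoshi is living and takes 1/4.
Hana predeceased; the 1/4 allotted to Hana's branch passes to Hana's issue by representation.
The 1/4 is divided into 3 equal shares of 1/12 among Haruki, Emiko, Reiko.
Haruki is living and takes 1/12.
Emiko is living and takes 1/12.
Reiko is living and takes 1/12.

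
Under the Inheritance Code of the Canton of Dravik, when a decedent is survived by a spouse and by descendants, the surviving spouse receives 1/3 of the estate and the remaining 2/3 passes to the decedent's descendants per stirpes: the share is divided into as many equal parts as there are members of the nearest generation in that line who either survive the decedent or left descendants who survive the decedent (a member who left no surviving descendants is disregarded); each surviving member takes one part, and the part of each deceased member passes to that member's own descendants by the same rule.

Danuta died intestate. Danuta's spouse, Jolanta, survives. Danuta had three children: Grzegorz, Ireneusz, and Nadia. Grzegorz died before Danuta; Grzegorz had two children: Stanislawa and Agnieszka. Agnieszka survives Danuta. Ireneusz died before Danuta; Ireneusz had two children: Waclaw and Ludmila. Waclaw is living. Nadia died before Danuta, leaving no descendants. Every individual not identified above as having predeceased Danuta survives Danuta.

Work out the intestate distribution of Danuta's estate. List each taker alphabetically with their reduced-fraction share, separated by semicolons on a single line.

Jolanta, as surviving spouse, takes 1/3.
The remaining 2/3 passes to Danuta's descendants per stirpes.
Nadia left no surviving issue, so that branch lapses and is disregarded.
The 2/3 is divided into 2 equal shares of 1/3 among Grzegorz, Ireneusz.
Grzegorz predeceased; the 1/3 allotted to Grzegorz's branch passes to Grzegorz's issue by representation.
The 1/3 is divided into 2 equal shares of 1/6 among Stanislawa, Agnieszka.
Stanislawa is living and takes 1/6.
Agnieszka is living and takes 1/6.
Ireneusz predeceased; the 1/3 allotted to Ireneusz's branch passes to Ireneusz's issue by representation.
The 1/3 is divided into 2 equal shares of 1/6 among Waclaw, Ludmila.
Waclaw is living and takes 1/6.
Ludmila is living and takes 1/6.

Agnieszka 1/6; Jolanta 1/3; Ludmila 1/6; Stanislawa 1/6; Waclaw 1/6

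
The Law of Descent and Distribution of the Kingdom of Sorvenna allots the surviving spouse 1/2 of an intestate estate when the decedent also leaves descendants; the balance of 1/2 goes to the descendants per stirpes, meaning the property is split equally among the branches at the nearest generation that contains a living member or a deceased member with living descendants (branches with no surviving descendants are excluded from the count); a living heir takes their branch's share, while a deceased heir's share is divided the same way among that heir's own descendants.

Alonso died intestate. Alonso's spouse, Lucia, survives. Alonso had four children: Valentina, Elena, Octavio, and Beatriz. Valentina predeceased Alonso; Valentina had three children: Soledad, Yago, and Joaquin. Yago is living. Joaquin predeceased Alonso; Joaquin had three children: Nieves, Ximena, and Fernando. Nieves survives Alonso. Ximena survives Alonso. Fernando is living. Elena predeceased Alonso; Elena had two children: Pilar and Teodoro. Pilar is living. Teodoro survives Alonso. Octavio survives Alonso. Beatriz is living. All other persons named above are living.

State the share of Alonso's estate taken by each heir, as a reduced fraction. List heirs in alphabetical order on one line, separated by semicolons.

Beatriz 1/8; Fernando 1/72; Lucia 1/2; Nieves 1/72; Octavio 1/8; Pilar 1/16; Soledad 1/24; Teodoro 1/16; Ximena 1/72; Yago 1/24

Lucia, as surviving spouse, takes 1/2.
The remaining 1/2 passes to Alonso's descendants per stirpes.
The 1/2 is divided into 4 equal shares of 1/8 among Valentina, Elena, Octavio, Beatriz.
Valentina predeceased; the 1/8 allotted to Valentina's branch passes to Valentina's issue by representation.
The 1/8 is divided into 3 equal shares of 1/24 among Soledad, Yago, Joaquin.
Soledad is living and takes 1/24.
Yago is living and takes 1/24.
Joaquin predeceased; the 1/24 allotted to Joaquin's branch passes to Joaquin's issue by representation.
The 1/24 is divided into 3 equal shares of 1/72 among Nieves, Ximena, Fernando.
Nieves is living and takes 1/72.
Ximena is living and takes 1/72.
Fernando is living and takes 1/72.
Elena predeceased; the 1/8 allotted to Elena's branch passes to Elena's issue by representation.
The 1/8 is divided into 2 equal shares of 1/16 among Pilar, Teodoro.
Pilar is living and takes 1/16.
Teodoro is living and takes 1/16.
Octavio is living and takes 1/8.
Beatriz is living and takes 1/8.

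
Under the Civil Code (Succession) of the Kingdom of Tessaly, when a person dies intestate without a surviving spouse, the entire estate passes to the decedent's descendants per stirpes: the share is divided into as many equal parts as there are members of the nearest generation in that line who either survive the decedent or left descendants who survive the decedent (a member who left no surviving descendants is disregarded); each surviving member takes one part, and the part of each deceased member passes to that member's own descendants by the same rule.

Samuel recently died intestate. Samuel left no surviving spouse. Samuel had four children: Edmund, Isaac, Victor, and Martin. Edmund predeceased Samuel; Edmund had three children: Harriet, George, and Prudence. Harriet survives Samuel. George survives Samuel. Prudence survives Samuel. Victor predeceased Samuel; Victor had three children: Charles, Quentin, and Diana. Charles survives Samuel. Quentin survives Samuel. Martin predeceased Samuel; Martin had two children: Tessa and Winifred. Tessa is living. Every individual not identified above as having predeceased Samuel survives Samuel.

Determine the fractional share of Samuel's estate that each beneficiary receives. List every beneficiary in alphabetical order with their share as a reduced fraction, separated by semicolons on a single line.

Charles 1/12; Diana 1/12; George 1/12; Harriet 1/12; Isaac 1/4; Prudence 1/12; Quentin 1/12; Tessa 1/8; Winifred 1/8

There is no surviving spouse, so the entire estate passes to Samuel's descendants per stirpes.
The estate is divided into 4 equal shares of 1/4 among Edmund, Isaac, Victor, Martin.
Edmund predeceased; the 1/4 allotted to Edmund's branch passes to Edmund's issue by representation.
The 1/4 is divided into 3 equal shares of 1/12 among Harriet, George, Prudence.
Harriet is living and takes 1/12.
George is living and takes 1/12.
Prudence is living and takes 1/12.
Isaac is living and takes 1/4.
Victor predeceased; the 1/4 allotted to Victor's branch passes to Victor's issue by representation.
The 1/4 is divided into 3 equal shares of 1/12 among Charles, Quentin, Diana.
Charles is living and takes 1/12.
Quentin is living and takes 1/12.
Diana is living and takes 1/12.
Martin predeceased; the 1/4 allotted to Martin's branch passes to Martin's issue by representation.
The 1/4 is divided into 2 equal shares of 1/8 among Tessa, Winifred.
Tessa is living and takes 1/8.
Winifred is living and takes 1/8.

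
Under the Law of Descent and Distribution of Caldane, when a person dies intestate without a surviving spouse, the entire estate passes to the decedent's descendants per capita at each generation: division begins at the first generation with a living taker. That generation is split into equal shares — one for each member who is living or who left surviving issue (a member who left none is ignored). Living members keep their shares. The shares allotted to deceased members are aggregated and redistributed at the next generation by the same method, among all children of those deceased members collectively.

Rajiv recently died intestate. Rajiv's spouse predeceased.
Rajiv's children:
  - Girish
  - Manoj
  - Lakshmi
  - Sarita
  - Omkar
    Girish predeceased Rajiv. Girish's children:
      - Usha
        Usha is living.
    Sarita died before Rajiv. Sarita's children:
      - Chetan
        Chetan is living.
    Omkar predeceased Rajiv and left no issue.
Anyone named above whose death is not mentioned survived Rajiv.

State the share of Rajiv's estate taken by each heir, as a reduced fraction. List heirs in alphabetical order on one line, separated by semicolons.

Chetan 1/4; Lakshmi 1/4; Manoj 1/4; Usha 1/4

There is no surviving spouse, so the entire estate passes to Rajiv's descendants per capita at each generation.
At generation 1 (Girish, Manoj, Lakshmi, Sarita) there are 4 shares of (1)/4 = 1/4 each.
Living: Manoj and Lakshmi — each takes 1/4.
Deceased: Girish and Sarita. Their combined 1/2 is pooled and carried to generation 2.
At generation 2 (Usha, Chetan) there are 2 shares of (1/2)/2 = 1/4 each.
Living: Usha and Chetan — each takes 1/4.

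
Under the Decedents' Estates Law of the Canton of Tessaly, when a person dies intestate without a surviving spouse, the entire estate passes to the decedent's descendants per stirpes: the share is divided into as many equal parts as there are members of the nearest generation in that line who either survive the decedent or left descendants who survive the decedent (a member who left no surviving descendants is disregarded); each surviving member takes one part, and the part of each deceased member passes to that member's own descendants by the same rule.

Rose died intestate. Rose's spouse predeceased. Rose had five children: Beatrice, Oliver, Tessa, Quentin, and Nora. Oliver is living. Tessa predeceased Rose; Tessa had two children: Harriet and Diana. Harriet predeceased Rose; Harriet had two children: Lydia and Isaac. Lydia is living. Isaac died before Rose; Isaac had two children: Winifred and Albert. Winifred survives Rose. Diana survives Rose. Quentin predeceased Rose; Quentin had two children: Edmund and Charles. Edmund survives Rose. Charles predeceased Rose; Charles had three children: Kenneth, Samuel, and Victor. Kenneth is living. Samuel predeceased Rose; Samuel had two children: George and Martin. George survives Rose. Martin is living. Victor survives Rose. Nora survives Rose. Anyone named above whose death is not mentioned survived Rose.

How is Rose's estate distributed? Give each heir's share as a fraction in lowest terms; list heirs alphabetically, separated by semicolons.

There is no surviving spouse, so the entire estate passes to Rose's descendants per stirpes.
The estate is divided into 5 equal shares of 1/5 among Beatrice, Oliver, Tessa, Quentin, Nora.
Beatrice is living and takes 1/5.
Oliver is living and takes 1/5.
Tessa predeceased; the 1/5 allotted to Tessa's branch passes to Tessa's issue by representation.
The 1/5 is divided into 2 equal shares of 1/10 among Harriet, Diana.
Harriet predeceased; the 1/10 allotted to Harriet's branch passes to Harriet's issue by representation.
The 1/10 is divided into 2 equal shares of 1/20 among Lydia, Isaac.
Lydia is living and takes 1/20.
Isaac predeceased; the 1/20 allotted to Isaac's branch passes to Isaac's issue by representation.
The 1/20 is divided into 2 equal shares of 1/40 among Winifred, Albert.
Winifred is living and takes 1/40.
Albert is living and takes 1/40.
Diana is living and takes 1/10.
Quentin predeceased; the 1/5 allotted to Quentin's branch passes to Quentin's issue by representation.
The 1/5 is divided into 2 equal shares of 1/10 among Edmund, Charles.
Edmund is living and takes 1/10.
Charles predeceased; the 1/10 allotted to Charles's branch passes to Charles's issue by representation.
The 1/10 is divided into 3 equal shares of 1/30 among Kenneth, Samuel, Victor.
Kenneth is living and takes 1/30.
Samuel predeceased; the 1/30 allotted to Samuel's branch passes to Samuel's issue by representation.
The 1/30 is divided into 2 equal shares of 1/60 among George, Martin.
George is living and takes 1/60.
Martin is living and takes 1/60.
Victor is living and takes 1/30.
Nora is living and takes 1/5.

Albert 1/40; Beatrice 1/5; Diana 1/10; Edmund 1/10; George 1/60; Kenneth 1/30; Lydia 1/20; Martin 1/60; Nora 1/5; Oliver 1/5; Victor 1/30; Winifred 1/40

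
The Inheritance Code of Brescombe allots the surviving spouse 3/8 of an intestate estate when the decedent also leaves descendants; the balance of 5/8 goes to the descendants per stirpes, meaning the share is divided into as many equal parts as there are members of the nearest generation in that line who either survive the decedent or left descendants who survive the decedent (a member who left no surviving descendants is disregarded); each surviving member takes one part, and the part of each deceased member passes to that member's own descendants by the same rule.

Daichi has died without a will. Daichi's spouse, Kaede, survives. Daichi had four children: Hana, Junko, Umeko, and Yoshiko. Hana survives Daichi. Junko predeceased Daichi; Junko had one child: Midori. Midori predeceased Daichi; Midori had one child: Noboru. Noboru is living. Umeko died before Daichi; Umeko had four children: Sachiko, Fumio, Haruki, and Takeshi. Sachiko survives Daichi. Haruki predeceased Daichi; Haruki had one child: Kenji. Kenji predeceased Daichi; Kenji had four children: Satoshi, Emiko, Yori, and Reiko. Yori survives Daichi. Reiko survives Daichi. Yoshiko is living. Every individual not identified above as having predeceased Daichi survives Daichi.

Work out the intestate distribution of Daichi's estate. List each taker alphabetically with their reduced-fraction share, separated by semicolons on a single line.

Emiko 5/512; Fumio 5/128; Hana 5/32; Kaede 3/8; Noboru 5/32; Reiko 5/512; Sachiko 5/128; Satoshi 5/512; Takeshi 5/128; Yori 5/512; Yoshiko 5/32

Kaede, as surviving spouse, takes 3/8.
The remaining 5/8 passes to Daichi's descendants per stirpes.
The 5/8 is divided into 4 equal shares of 5/32 among Hana, Junko, Umeko, Yoshiko.
Hana is living and takes 5/32.
Junko predeceased; the 5/32 allotted to Junko's branch passes to Junko's issue by representation.
Midori's line is the sole branch at this level, so the full 5/32 passes to Midori's issue by representation.
Noboru is the sole taker at this level and receives the full 5/32.
Umeko predeceased; the 5/32 allotted to Umeko's branch passes to Umeko's issue by representation.
The 5/32 is divided into 4 equal shares of 5/128 among Sachiko, Fumio, Haruki, Takeshi.
Sachiko is living and takes 5/128.
Fumio is living and takes 5/128.
Haruki predeceased; the 5/128 allotted to Haruki's branch passes to Haruki's issue by representation.
Kenji's line is the sole branch at this level, so the full 5/128 passes to Kenji's issue by representation.
The 5/128 is divided into 4 equal shares of 5/512 among Satoshi, Emiko, Yori, Reiko.
Satoshi is living and takes 5/512.
Emiko is living and takes 5/512.
Yori is living and takes 5/512.
Reiko is living and takes 5/512.
Takeshi is living and takes 5/128.
Yoshiko is living and takes 5/32.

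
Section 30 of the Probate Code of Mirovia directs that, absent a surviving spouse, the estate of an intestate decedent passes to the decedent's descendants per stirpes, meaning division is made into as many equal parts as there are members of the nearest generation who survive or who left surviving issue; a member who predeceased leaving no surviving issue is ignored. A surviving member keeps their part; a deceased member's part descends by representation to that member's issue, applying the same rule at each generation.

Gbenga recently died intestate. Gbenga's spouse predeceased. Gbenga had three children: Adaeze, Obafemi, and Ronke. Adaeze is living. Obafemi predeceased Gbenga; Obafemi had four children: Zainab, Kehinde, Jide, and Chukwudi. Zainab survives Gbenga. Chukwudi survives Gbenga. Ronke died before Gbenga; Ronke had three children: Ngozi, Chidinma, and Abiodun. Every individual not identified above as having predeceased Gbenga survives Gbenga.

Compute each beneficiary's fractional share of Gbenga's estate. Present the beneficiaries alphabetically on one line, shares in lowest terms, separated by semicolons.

Abiodun 1/9; Adaeze 1/3; Chidinma 1/9; Chukwudi 1/12; Jide 1/12; Kehinde 1/12; Ngozi 1/9; Zainab 1/12

There is no surviving spouse, so the entire estate passes to Gbenga's descendants per stirpes.
The estate is divided into 3 equal shares of 1/3 among Adaeze, Obafemi, Ronke.
Adaeze is living and takes 1/3.
Obafemi predeceased; the 1/3 allotted to Obafemi's branch passes to Obafemi's issue by representation.
The 1/3 is divided into 4 equal shares of 1/12 among Zainab, Kehinde, Jide, Chukwudi.
Zainab is living and takes 1/12.
Kehinde is living and takes 1/12.
Jide is living and takes 1/12.
Chukwudi is living and takes 1/12.
Ronke predeceased; the 1/3 allotted to Ronke's branch passes to Ronke's issue by representation.
The 1/3 is divided into 3 equal shares of 1/9 among Ngozi, Chidinma, Abiodun.
Ngozi is living and takes 1/9.
Chidinma is living and takes 1/9.
Abiodun is living and takes 1/9.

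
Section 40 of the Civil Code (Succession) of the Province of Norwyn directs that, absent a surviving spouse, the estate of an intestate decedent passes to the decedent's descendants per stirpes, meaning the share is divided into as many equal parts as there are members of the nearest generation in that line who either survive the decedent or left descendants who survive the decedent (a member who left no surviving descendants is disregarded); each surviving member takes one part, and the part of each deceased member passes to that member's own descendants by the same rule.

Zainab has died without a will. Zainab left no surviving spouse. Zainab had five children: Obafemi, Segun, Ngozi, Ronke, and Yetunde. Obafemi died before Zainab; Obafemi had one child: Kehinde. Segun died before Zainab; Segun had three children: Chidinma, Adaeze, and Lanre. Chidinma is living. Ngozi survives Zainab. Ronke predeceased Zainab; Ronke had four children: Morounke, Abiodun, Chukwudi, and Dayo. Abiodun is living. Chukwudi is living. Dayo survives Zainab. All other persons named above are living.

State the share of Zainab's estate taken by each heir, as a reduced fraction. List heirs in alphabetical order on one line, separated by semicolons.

Abiodun 1/20; Adaeze 1/15; Chidinma 1/15; Chukwudi 1/20; Dayo 1/20; Kehinde 1/5; Lanre 1/15; Morounke 1/20; Ngozi 1/5; Yetunde 1/5

There is no surviving spouse, so the entire estate passes to Zainab's descendants per stirpes.
The estate is divided into 5 equal shares of 1/5 among Obafemi, Segun, Ngozi, Ronke, Yetunde.
Obafemi predeceased; the 1/5 allotted to Obafemi's branch passes to Obafemi's issue by representation.
Kehinde is the sole taker at this level and receives the full 1/5.
Segun predeceased; the 1/5 allotted to Segun's branch passes to Segun's issue by representation.
The 1/5 is divided into 3 equal shares of 1/15 among Chidinma, Adaeze, Lanre.
Chidinma is living and takes 1/15.
Adaeze is living and takes 1/15.
Lanre is living and takes 1/15.
Ngozi is living and takes 1/5.
Ronke predeceased; the 1/5 allotted to Ronke's branch passes to Ronke's issue by representation.
The 1/5 is divided into 4 equal shares of 1/20 among Morounke, Abiodun, Chukwudi, Dayo.
Morounke is living and takes 1/20.
Abiodun is living and takes 1/20.
Chukwudi is living and takes 1/20.
Dayo is living and takes 1/20.
Yetunde is living and takes 1/5.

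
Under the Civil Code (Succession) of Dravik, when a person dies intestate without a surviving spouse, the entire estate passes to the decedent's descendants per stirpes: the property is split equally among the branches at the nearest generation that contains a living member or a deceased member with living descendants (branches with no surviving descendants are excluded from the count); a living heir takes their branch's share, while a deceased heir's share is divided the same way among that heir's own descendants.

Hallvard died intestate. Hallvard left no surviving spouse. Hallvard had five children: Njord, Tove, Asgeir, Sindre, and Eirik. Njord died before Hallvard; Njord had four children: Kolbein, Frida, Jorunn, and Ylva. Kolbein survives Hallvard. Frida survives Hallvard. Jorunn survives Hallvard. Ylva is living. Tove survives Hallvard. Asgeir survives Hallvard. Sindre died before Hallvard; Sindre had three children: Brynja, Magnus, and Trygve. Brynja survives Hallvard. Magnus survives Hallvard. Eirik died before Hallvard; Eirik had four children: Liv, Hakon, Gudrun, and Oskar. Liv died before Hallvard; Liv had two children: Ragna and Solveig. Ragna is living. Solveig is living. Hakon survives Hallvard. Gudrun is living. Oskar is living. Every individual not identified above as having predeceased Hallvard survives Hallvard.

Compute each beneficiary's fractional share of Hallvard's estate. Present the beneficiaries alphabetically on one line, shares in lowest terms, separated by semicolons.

There is no surviving spouse, so the entire estate passes to Hallvard's descendants per stirpes.
The estate is divided into 5 equal shares of 1/5 among Njord, Tove, Asgeir, Sindre, Eirik.
Njord predeceased; the 1/5 allotted to Njord's branch passes to Njord's issue by representation.
The 1/5 is divided into 4 equal shares of 1/20 among Kolbein, Frida, Jorunn, Ylva.
Kolbein is living and takes 1/20.
Frida is living and takes 1/20.
Jorunn is living and takes 1/20.
Ylva is living and takes 1/20.
Tove is living and takes 1/5.
Asgeir is living and takes 1/5.
Sindre predeceased; the 1/5 allotted to Sindre's branch passes to Sindre's issue by representation.
The 1/5 is divided into 3 equal shares of 1/15 among Brynja, Magnus, Trygve.
Brynja is living and takes 1/15.
Magnus is living and takes 1/15.
Trygve is living and takes 1/15.
Eirik predeceased; the 1/5 allotted to Eirik's branch passes to Eirik's issue by representation.
The 1/5 is divided into 4 equal shares of 1/20 among Liv, Hakon, Gudrun, Oskar.
Liv predeceased; the 1/20 allotted to Liv's branch passes to Liv's issue by representation.
The 1/20 is divided into 2 equal shares of 1/40 among Ragna, Solveig.
Ragna is living and takes 1/40.
Solveig is living and takes 1/40.
Hakon is living and takes 1/20.
Gudrun is living and takes 1/20.
Oskar is living and takes 1/20.

Asgeir 1/5; Brynja 1/15; Frida 1/20; Gudrun 1/20; Hakon 1/20; Jorunn 1/20; Kolbein 1/20; Magnus 1/15; Oskar 1/20; Ragna 1/40; Solveig 1/40; Tove 1/5; Trygve 1/15; Ylva 1/20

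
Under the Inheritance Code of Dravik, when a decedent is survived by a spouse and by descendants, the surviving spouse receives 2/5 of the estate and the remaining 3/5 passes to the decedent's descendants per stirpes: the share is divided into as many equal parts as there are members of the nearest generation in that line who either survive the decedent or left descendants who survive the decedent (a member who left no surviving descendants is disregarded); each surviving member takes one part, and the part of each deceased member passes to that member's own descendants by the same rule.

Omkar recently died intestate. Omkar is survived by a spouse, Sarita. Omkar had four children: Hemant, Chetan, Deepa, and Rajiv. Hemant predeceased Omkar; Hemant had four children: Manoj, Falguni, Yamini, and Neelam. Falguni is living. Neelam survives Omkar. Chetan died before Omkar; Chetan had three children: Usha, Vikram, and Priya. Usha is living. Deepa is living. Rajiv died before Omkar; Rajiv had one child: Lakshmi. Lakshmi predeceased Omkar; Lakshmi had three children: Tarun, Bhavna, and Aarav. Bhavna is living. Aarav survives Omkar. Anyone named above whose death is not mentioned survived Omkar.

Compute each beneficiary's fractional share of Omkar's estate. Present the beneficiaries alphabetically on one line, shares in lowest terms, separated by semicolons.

Sarita, as surviving spouse, takes 2/5.
The remaining 3/5 passes to Omkar's descendants per stirpes.
The 3/5 is divided into 4 equal shares of 3/20 among Hemant, Chetan, Deepa, Rajiv.
Hemant predeceased; the 3/20 allotted to Hemant's branch passes to Hemant's issue by representation.
The 3/20 is divided into 4 equal shares of 3/80 among Manoj, Falguni, Yamini, Neelam.
Manoj is living and takes 3/80.
Falguni is living and takes 3/80.
Yamini is living and takes 3/80.
Neelam is living and takes 3/80.
Chetan predeceased; the 3/20 allotted to Chetan's branch passes to Chetan's issue by representation.
The 3/20 is divided into 3 equal shares of 1/20 among Usha, Vikram, Priya.
Usha is living and takes 1/20.
Vikram is living and takes 1/20.
Priya is living and takes 1/20.
Deepa is living and takes 3/20.
Rajiv predeceased; the 3/20 allotted to Rajiv's branch passes to Rajiv's issue by representation.
Lakshmi's line is the sole branch at this level, so the full 3/20 passes to Lakshmi's issue by representation.
The 3/20 is divided into 3 equal shares of 1/20 among Tarun, Bhavna, Aarav.
Tarun is living and takes 1/20.
Bhavna is living and takes 1/20.
Aarav is living and takes 1/20.

Aarav 1/20; Bhavna 1/20; Deepa 3/20; Falguni 3/80; Manoj 3/80; Neelam 3/80; Priya 1/20; Sarita 2/5; Tarun 1/20; Usha 1/20; Vikram 1/20; Yamini 3/80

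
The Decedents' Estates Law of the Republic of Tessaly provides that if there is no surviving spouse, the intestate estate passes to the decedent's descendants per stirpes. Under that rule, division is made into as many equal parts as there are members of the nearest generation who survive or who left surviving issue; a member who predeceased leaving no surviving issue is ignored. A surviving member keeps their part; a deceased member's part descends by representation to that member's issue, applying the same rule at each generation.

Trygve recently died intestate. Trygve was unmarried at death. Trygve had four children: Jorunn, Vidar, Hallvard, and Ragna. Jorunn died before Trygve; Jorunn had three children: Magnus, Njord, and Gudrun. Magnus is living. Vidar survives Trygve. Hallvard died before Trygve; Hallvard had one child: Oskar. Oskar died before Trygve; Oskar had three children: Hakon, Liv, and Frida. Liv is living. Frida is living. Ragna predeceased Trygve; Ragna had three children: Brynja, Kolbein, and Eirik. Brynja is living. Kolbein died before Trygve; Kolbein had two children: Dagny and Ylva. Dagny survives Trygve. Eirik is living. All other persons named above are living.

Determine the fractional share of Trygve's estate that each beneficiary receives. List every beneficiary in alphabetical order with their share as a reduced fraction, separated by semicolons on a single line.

There is no surviving spouse, so the entire estate passes to Trygve's descendants per stirpes.
The estate is divided into 4 equal shares of 1/4 among Jorunn, Vidar, Hallvard, Ragna.
Jorunn predeceased; the 1/4 allotted to Jorunn's branch passes to Jorunn's issue by representation.
The 1/4 is divided into 3 equal shares of 1/12 among Magnus, Njord, Gudrun.
Magnus is living and takes 1/12.
Njord is living and takes 1/12.
Gudrun is living and takes 1/12.
Vidar is living and takes 1/4.
Hallvard predeceased; the 1/4 allotted to Hallvard's branch passes to Hallvard's issue by representation.
Oskar's line is the sole branch at this level, so the full 1/4 passes to Oskar's issue by representation.
The 1/4 is divided into 3 equal shares of 1/12 among Hakon, Liv, Frida.
Hakon is living and takes 1/12.
Liv is living and takes 1/12.
Frida is living and takes 1/12.
Ragna predeceased; the 1/4 allotted to Ragna's branch passes to Ragna's issue by representation.
The 1/4 is divided into 3 equal shares of 1/12 among Brynja, Kolbein, Eirik.
Brynja is living and takes 1/12.
Kolbein predeceased; the 1/12 allotted to Kolbein's branch passes to Kolbein's issue by representation.
The 1/12 is divided into 2 equal shares of 1/24 among Dagny, Ylva.
Dagny is living and takes 1/24.
Ylva is living and takes 1/24.
Eirik is living and takes 1/12.

Brynja 1/12; Dagny 1/24; Eirik 1/12; Frida 1/12; Gudrun 1/12; Hakon 1/12; Liv 1/12; Magnus 1/12; Njord 1/12; Vidar 1/4; Ylva 1/24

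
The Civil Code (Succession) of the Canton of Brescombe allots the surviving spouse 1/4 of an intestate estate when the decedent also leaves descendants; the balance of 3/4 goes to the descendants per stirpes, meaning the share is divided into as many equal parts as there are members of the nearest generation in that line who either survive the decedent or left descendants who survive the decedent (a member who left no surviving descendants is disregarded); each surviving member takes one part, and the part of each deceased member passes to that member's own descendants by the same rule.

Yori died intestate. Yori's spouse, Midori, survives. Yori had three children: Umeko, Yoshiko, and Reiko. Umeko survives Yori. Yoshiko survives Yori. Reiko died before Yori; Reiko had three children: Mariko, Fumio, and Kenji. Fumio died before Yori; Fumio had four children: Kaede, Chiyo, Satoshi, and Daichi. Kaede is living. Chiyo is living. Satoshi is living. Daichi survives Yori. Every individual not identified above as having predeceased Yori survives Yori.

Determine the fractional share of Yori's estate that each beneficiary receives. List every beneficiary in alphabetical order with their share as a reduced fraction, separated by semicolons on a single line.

Midori, as surviving spouse, takes 1/4.
The remaining 3/4 passes to Yori's descendants per stirpes.
The 3/4 is divided into 3 equal shares of 1/4 among Umeko, Yoshiko, Reiko.
Umeko is living and takes 1/4.
Yoshiko is living and takes 1/4.
Reiko predeceased; the 1/4 allotted to Reiko's branch passes to Reiko's issue by representation.
The 1/4 is divided into 3 equal shares of 1/12 among Mariko, Fumio, Kenji.
Mariko is living and takes 1/12.
Fumio predeceased; the 1/12 allotted to Fumio's branch passes to Fumio's issue by representation.
The 1/12 is divided into 4 equal shares of 1/48 among Kaede, Chiyo, Satoshi, Daichi.
Kaede is living and takes 1/48.
Chiyo is living and takes 1/48.
Satoshi is living and takes 1/48.
Daichi is living and takes 1/48.
Kenji is living and takes 1/12.

Chiyo 1/48; Daichi 1/48; Kaede 1/48; Kenji 1/12; Mariko 1/12; Midori 1/4; Satoshi 1/48; Umeko 1/4; Yoshiko 1/4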